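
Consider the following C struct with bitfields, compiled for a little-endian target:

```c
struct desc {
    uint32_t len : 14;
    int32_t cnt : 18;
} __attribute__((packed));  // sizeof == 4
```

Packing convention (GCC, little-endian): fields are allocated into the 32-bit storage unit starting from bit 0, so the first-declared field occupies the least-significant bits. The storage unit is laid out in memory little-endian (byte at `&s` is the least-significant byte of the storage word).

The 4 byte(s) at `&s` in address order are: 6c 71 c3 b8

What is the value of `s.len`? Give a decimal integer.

[0]=0x6c [1]=0x71 [2]=0xc3 [3]=0xb8 (little-endian) → word 0xb8c3716c
len:14 @ bit 0 → (0xb8c3716c>>0)&0x3fff = 0x316c  ←
cnt:18 @ bit 14 → (0xb8c3716c>>14)&0x3ffff = 0x2e30d

12652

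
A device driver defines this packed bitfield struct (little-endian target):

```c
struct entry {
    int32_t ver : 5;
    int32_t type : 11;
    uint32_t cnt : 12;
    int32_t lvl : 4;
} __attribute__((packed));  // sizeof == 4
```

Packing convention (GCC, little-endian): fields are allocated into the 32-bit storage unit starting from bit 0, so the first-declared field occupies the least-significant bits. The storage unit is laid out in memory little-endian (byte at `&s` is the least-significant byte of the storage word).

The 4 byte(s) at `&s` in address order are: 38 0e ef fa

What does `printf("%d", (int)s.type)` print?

113

[0]=0x38 [1]=0x0e [2]=0xef [3]=0xfa (little-endian) → word 0xfaef0e38
ver:5 @ bit 0 → (0xfaef0e38>>0)&0x1f = 0x18
type:11 @ bit 5 → (0xfaef0e38>>5)&0x7ff = 0x71  ←
cnt:12 @ bit 16 → (0xfaef0e38>>16)&0xfff = 0xaef
lvl:4 @ bit 28 → (0xfaef0e38>>28)&0xf = 0xf
type signed 11b, MSB=0: value = 113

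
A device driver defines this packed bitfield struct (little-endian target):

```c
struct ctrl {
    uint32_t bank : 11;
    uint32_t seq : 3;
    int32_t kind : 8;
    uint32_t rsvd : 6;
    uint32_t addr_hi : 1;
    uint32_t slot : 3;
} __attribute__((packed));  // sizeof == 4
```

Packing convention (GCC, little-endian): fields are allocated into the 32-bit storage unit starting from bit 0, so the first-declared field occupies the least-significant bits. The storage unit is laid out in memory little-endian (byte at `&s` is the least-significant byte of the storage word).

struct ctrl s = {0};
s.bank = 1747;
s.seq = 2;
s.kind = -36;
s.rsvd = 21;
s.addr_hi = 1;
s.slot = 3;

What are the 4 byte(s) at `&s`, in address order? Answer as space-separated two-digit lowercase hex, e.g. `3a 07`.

bank:11 = 1747 → 0x6d3 << 0 → word 0x000006d3
seq:3 = 2 → 0x2 << 11 → word 0x000016d3
kind:8 = -36 → 0xdc << 14 → word 0x003716d3
rsvd:6 = 21 → 0x15 << 22 → word 0x057716d3
addr_hi:1 = 1 → 0x1 << 28 → word 0x157716d3
slot:3 = 3 → 0x3 << 29 → word 0x757716d3
word = 0x757716d3 → little-endian bytes:
  [0]=0xd3  [1]=0x16  [2]=0x77  [3]=0x75

d3 16 77 75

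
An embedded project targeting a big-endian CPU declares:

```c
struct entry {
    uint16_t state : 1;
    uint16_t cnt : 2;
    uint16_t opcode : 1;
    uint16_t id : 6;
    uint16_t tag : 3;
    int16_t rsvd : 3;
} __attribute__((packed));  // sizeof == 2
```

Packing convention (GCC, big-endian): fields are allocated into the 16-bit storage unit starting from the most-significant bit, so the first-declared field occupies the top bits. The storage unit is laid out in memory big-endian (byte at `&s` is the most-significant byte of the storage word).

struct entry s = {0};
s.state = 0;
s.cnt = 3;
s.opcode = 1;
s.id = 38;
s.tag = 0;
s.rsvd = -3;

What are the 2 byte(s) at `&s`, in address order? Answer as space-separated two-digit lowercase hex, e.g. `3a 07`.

79 85

state:1 = 0 → 0x0 << 15 → word 0x0000
cnt:2 = 3 → 0x3 << 13 → word 0x6000
opcode:1 = 1 → 0x1 << 12 → word 0x7000
id:6 = 38 → 0x26 << 6 → word 0x7980
tag:3 = 0 → 0x0 << 3 → word 0x7980
rsvd:3 = -3 → 0x5 << 0 → word 0x7985
word = 0x7985 → big-endian bytes:
  [0]=0x79  [1]=0x85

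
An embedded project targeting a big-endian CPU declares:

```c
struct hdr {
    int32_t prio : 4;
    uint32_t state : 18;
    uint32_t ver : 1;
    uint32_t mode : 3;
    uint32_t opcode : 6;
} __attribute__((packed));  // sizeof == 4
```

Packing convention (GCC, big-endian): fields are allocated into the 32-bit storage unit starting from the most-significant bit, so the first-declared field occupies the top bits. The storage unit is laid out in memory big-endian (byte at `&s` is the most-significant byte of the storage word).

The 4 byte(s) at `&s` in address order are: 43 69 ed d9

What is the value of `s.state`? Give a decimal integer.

55931

[0]=0x43 [1]=0x69 [2]=0xed [3]=0xd9 (big-endian) → word 0x4369edd9
prio [28+:4] = (word>>28) & 0xf = 4
state [10+:18] = (word>>10) & 0x3ffff = 55931  ←
ver [9+:1] = (word>>9) & 0x1 = 0
mode [6+:3] = (word>>6) & 0x7 = 7
opcode [0+:6] = (word>>0) & 0x3f = 25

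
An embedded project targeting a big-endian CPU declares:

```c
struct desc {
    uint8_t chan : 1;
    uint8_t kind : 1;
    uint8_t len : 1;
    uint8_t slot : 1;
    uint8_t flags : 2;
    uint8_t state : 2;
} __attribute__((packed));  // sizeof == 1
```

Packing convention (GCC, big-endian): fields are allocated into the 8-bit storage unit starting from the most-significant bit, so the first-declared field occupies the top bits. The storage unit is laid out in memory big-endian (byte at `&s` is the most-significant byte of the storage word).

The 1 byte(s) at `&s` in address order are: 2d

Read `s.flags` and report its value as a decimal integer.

[0]=0x2d (big-endian) → word 0x2d
chan:1 @ bit 7 → (0x2d>>7)&0x1 = 0x0
kind:1 @ bit 6 → (0x2d>>6)&0x1 = 0x0
len:1 @ bit 5 → (0x2d>>5)&0x1 = 0x1
slot:1 @ bit 4 → (0x2d>>4)&0x1 = 0x0
flags:2 @ bit 2 → (0x2d>>2)&0x3 = 0x3  ←
state:2 @ bit 0 → (0x2d>>0)&0x3 = 0x1

3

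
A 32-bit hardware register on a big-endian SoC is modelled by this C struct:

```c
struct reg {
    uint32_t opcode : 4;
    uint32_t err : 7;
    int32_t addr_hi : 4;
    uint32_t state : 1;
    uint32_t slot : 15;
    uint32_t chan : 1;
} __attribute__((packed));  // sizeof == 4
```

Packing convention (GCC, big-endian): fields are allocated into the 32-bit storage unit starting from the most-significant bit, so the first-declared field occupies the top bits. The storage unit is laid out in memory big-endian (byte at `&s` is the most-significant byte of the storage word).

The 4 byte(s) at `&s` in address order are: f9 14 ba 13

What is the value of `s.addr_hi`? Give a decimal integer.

-6

[0]=0xf9 [1]=0x14 [2]=0xba [3]=0x13 (big-endian) → word 0xf914ba13
opcode [28+:4] = (word>>28) & 0xf = 15
err [21+:7] = (word>>21) & 0x7f = 72
addr_hi [17+:4] = (word>>17) & 0xf = 10  ←
state [16+:1] = (word>>16) & 0x1 = 0
slot [1+:15] = (word>>1) & 0x7fff = 23817
chan [0+:1] = (word>>0) & 0x1 = 1
addr_hi signed 4b, MSB=1: 10 - 16 = -6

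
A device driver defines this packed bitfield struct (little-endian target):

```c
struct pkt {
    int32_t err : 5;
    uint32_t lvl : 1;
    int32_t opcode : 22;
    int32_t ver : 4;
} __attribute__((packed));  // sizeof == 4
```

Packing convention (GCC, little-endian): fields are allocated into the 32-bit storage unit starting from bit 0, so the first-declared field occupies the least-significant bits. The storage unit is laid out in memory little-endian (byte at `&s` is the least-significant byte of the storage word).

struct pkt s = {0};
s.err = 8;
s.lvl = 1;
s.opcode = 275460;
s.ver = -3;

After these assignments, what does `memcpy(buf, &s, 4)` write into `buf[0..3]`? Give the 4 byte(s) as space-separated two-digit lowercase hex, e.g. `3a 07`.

err (5b) val=8 bits=0x8 at bit 0: 0x00000008
lvl (1b) val=1 bits=0x1 at bit 5: 0x00000028
opcode (22b) val=275460 bits=0x43404 at bit 6: 0x010d0128
ver (4b) val=-3 bits=0xd at bit 28: 0xd10d0128
word = 0xd10d0128 → little-endian bytes:
  [0]=0x28  [1]=0x01  [2]=0x0d  [3]=0xd1

28 01 0d d1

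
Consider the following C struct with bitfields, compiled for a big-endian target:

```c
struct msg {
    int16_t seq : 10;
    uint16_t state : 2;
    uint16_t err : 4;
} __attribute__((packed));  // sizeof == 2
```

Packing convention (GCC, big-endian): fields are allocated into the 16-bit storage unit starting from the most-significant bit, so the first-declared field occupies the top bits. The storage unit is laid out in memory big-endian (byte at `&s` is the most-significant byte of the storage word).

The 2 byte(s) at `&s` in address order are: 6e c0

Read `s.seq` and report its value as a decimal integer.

[0]=0x6e [1]=0xc0 (big-endian) → word 0x6ec0
seq:10 @ bit 6 → (0x6ec0>>6)&0x3ff = 0x1bb  ←
state:2 @ bit 4 → (0x6ec0>>4)&0x3 = 0x0
err:4 @ bit 0 → (0x6ec0>>0)&0xf = 0x0
seq signed 10b, MSB=0: value = 443

443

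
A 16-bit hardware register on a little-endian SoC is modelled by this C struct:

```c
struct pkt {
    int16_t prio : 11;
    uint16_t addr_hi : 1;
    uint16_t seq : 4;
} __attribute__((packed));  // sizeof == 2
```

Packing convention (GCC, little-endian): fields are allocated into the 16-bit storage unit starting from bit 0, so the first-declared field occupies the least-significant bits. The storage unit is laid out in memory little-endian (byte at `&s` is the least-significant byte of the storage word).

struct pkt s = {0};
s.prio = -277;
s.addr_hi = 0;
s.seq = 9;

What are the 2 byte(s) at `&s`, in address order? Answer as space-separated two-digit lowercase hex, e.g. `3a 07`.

prio:11 = -277 → 0x6eb << 0 → word 0x06eb
addr_hi:1 = 0 → 0x0 << 11 → word 0x06eb
seq:4 = 9 → 0x9 << 12 → word 0x96eb
word = 0x96eb → little-endian bytes:
  [0]=0xeb  [1]=0x96

eb 96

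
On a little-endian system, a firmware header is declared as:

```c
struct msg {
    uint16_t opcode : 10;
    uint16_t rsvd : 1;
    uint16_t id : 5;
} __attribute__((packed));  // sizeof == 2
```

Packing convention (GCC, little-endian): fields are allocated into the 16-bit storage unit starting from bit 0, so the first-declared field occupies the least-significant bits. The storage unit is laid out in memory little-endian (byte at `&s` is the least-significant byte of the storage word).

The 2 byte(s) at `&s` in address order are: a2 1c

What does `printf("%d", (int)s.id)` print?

[0]=0xa2 [1]=0x1c (little-endian) → word 0x1ca2
opcode:10 @ bit 0 → (0x1ca2>>0)&0x3ff = 0xa2
rsvd:1 @ bit 10 → (0x1ca2>>10)&0x1 = 0x1
id:5 @ bit 11 → (0x1ca2>>11)&0x1f = 0x3  ←

3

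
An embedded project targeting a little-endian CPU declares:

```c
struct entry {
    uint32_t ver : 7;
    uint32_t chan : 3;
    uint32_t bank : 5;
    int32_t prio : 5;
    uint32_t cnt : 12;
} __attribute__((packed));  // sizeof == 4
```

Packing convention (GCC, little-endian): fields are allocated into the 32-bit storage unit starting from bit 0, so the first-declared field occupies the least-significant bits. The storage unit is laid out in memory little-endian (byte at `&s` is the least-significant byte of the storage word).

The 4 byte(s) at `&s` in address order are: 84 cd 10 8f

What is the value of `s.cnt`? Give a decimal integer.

[0]=0x84 [1]=0xcd [2]=0x10 [3]=0x8f (little-endian) → word 0x8f10cd84
ver [0+:7] = (word>>0) & 0x7f = 4
chan [7+:3] = (word>>7) & 0x7 = 3
bank [10+:5] = (word>>10) & 0x1f = 19
prio [15+:5] = (word>>15) & 0x1f = 1
cnt [20+:12] = (word>>20) & 0xfff = 2289  ←

2289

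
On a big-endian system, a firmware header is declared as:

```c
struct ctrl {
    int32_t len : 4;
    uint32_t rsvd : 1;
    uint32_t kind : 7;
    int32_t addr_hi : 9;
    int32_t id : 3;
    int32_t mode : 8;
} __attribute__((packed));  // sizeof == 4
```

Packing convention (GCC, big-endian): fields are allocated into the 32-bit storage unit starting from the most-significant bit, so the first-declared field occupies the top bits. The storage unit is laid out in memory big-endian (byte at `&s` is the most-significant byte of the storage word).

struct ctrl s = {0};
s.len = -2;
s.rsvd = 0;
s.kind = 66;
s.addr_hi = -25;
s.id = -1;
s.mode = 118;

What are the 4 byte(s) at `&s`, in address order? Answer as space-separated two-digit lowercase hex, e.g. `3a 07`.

len (4b) val=-2 bits=0xe at bit 28: 0xe0000000
rsvd (1b) val=0 bits=0x0 at bit 27: 0xe0000000
kind (7b) val=66 bits=0x42 at bit 20: 0xe4200000
addr_hi (9b) val=-25 bits=0x1e7 at bit 11: 0xe42f3800
id (3b) val=-1 bits=0x7 at bit 8: 0xe42f3f00
mode (8b) val=118 bits=0x76 at bit 0: 0xe42f3f76
word = 0xe42f3f76 → big-endian bytes:
  [0]=0xe4  [1]=0x2f  [2]=0x3f  [3]=0x76

e4 2f 3f 76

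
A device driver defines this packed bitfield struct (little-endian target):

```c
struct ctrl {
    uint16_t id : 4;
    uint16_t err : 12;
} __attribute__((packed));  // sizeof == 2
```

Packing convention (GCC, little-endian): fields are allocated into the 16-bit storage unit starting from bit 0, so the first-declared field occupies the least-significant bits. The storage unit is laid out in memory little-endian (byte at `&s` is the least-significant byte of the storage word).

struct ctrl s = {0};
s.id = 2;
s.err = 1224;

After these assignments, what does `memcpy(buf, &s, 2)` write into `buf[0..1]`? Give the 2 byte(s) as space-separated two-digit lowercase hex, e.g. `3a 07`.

82 4c

id:4 = 2 → 0x2 << 0 → word 0x0002
err:12 = 1224 → 0x4c8 << 4 → word 0x4c82
word = 0x4c82 → little-endian bytes:
  [0]=0x82  [1]=0x4c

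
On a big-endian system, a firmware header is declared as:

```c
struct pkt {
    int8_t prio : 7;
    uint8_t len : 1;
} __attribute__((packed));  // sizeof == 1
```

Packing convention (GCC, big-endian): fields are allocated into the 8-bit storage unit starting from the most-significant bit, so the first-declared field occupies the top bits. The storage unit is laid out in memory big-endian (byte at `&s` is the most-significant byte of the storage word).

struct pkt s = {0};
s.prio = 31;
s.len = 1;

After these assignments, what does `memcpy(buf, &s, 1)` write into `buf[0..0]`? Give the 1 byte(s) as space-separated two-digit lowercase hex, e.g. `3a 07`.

[1+:7] prio=31 & 0x7f = 0x1f; word=0x3e
[0+:1] len=1 & 0x1 = 0x1; word=0x3f
word = 0x3f → big-endian bytes:
  [0]=0x3f

3f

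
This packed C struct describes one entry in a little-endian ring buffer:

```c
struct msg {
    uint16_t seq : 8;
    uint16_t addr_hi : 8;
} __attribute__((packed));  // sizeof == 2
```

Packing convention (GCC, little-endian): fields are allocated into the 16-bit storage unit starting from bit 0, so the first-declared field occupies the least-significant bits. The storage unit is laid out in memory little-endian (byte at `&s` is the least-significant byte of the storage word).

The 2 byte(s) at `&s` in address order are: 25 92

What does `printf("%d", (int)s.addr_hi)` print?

[0]=0x25 [1]=0x92 (little-endian) → word 0x9225
seq:8 @ bit 0 → (0x9225>>0)&0xff = 0x25
addr_hi:8 @ bit 8 → (0x9225>>8)&0xff = 0x92  ←

146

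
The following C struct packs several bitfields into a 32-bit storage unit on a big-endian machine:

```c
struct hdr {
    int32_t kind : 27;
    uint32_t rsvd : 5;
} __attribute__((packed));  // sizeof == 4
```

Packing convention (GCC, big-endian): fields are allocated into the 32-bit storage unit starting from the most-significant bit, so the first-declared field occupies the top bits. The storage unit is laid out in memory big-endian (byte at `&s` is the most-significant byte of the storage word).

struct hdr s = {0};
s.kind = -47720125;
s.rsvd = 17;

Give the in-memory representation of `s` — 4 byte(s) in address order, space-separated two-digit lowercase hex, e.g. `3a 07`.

[5+:27] kind=-47720125 & 0x7ffffff = 0x527d943; word=0xa4fb2860
[0+:5] rsvd=17 & 0x1f = 0x11; word=0xa4fb2871
word = 0xa4fb2871 → big-endian bytes:
  [0]=0xa4  [1]=0xfb  [2]=0x28  [3]=0x71

a4 fb 28 71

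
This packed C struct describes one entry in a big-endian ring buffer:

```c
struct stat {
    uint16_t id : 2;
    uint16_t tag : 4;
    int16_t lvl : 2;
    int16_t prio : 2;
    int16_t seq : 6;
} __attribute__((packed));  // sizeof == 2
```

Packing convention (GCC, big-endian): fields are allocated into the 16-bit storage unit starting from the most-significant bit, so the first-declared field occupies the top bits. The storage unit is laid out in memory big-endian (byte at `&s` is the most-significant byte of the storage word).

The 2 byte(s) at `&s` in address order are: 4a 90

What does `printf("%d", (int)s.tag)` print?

[0]=0x4a [1]=0x90 (big-endian) → word 0x4a90
id [14+:2] = (word>>14) & 0x3 = 1
tag [10+:4] = (word>>10) & 0xf = 2  ←
lvl [8+:2] = (word>>8) & 0x3 = 2
prio [6+:2] = (word>>6) & 0x3 = 2
seq [0+:6] = (word>>0) & 0x3f = 16

2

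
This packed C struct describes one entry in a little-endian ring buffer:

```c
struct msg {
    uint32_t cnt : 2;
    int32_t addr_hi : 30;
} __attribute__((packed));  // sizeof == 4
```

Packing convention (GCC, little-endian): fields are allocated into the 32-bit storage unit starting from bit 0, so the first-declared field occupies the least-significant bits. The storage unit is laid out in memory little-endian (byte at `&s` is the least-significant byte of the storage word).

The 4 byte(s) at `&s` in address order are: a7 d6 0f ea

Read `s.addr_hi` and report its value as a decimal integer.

[0]=0xa7 [1]=0xd6 [2]=0x0f [3]=0xea (little-endian) → word 0xea0fd6a7
cnt:2 @ bit 0 → (0xea0fd6a7>>0)&0x3 = 0x3
addr_hi:30 @ bit 2 → (0xea0fd6a7>>2)&0x3fffffff = 0x3a83f5a9  ←
addr_hi signed 30b, MSB=1: 981726633 - 1073741824 = -92015191

-92015191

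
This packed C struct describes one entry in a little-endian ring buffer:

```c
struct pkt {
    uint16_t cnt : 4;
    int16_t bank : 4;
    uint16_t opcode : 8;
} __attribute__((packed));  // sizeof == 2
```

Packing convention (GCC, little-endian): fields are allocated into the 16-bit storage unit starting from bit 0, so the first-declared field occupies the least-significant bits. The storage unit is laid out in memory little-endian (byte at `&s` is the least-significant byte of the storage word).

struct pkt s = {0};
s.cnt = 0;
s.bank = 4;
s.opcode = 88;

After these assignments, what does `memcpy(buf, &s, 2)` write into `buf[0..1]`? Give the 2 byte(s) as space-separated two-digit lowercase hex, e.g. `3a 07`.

cnt (4b) val=0 bits=0x0 at bit 0: 0x0000
bank (4b) val=4 bits=0x4 at bit 4: 0x0040
opcode (8b) val=88 bits=0x58 at bit 8: 0x5840
word = 0x5840 → little-endian bytes:
  [0]=0x40  [1]=0x58

40 58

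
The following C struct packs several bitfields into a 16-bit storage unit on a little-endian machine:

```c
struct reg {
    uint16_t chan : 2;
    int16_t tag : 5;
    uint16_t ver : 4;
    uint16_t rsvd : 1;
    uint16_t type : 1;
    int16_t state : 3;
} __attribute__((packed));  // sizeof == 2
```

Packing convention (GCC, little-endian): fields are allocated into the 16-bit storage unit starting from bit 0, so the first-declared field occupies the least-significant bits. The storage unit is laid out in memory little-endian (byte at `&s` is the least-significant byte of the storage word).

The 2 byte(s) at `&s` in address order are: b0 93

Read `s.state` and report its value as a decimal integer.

[0]=0xb0 [1]=0x93 (little-endian) → word 0x93b0
chan [0+:2] = (word>>0) & 0x3 = 0
tag [2+:5] = (word>>2) & 0x1f = 12
ver [7+:4] = (word>>7) & 0xf = 7
rsvd [11+:1] = (word>>11) & 0x1 = 0
type [12+:1] = (word>>12) & 0x1 = 1
state [13+:3] = (word>>13) & 0x7 = 4  ←
state signed 3b, MSB=1: 4 - 8 = -4

-4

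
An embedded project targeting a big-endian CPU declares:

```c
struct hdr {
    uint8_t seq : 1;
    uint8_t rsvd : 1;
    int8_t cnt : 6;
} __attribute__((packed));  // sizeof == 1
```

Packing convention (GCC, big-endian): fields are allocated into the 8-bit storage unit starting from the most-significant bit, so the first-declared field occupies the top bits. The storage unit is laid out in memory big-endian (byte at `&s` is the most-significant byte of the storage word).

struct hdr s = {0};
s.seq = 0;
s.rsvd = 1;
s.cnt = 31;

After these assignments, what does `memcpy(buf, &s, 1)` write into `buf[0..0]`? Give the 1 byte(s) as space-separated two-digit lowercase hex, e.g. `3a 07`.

5f

seq (1b) val=0 bits=0x0 at bit 7: 0x00
rsvd (1b) val=1 bits=0x1 at bit 6: 0x40
cnt (6b) val=31 bits=0x1f at bit 0: 0x5f
word = 0x5f → big-endian bytes:
  [0]=0x5f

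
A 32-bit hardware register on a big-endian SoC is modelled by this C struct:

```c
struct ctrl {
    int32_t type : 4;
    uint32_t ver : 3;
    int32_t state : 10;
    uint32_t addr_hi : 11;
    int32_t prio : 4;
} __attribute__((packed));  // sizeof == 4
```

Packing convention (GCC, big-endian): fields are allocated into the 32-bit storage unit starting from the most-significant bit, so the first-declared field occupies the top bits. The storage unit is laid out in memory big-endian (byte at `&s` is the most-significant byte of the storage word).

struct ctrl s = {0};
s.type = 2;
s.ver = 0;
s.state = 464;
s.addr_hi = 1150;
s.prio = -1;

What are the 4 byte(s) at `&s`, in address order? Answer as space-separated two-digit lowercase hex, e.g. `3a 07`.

type:4 = 2 → 0x2 << 28 → word 0x20000000
ver:3 = 0 → 0x0 << 25 → word 0x20000000
state:10 = 464 → 0x1d0 << 15 → word 0x20e80000
addr_hi:11 = 1150 → 0x47e << 4 → word 0x20e847e0
prio:4 = -1 → 0xf << 0 → word 0x20e847ef
word = 0x20e847ef → big-endian bytes:
  [0]=0x20  [1]=0xe8  [2]=0x47  [3]=0xef

20 e8 47 ef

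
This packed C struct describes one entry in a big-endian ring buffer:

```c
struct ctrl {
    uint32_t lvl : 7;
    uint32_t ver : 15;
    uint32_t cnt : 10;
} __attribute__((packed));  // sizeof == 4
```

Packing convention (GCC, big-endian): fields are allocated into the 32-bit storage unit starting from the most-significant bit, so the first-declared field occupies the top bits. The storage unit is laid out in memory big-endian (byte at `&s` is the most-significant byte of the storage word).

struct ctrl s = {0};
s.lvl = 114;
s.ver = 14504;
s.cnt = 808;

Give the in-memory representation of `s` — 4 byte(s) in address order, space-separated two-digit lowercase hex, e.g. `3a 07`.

e4 e2 a3 28

[25+:7] lvl=114 & 0x7f = 0x72; word=0xe4000000
[10+:15] ver=14504 & 0x7fff = 0x38a8; word=0xe4e2a000
[0+:10] cnt=808 & 0x3ff = 0x328; word=0xe4e2a328
word = 0xe4e2a328 → big-endian bytes:
  [0]=0xe4  [1]=0xe2  [2]=0xa3  [3]=0x28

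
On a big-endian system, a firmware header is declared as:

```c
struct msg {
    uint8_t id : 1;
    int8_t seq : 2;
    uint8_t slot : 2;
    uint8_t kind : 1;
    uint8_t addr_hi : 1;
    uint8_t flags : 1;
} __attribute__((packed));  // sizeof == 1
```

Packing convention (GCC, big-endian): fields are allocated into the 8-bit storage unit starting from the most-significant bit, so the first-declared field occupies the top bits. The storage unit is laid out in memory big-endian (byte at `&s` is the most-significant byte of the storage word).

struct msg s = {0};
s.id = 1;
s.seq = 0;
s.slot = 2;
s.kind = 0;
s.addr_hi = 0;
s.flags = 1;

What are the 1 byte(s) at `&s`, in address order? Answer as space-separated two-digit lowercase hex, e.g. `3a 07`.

id (1b) val=1 bits=0x1 at bit 7: 0x80
seq (2b) val=0 bits=0x0 at bit 5: 0x80
slot (2b) val=2 bits=0x2 at bit 3: 0x90
kind (1b) val=0 bits=0x0 at bit 2: 0x90
addr_hi (1b) val=0 bits=0x0 at bit 1: 0x90
flags (1b) val=1 bits=0x1 at bit 0: 0x91
word = 0x91 → big-endian bytes:
  [0]=0x91

91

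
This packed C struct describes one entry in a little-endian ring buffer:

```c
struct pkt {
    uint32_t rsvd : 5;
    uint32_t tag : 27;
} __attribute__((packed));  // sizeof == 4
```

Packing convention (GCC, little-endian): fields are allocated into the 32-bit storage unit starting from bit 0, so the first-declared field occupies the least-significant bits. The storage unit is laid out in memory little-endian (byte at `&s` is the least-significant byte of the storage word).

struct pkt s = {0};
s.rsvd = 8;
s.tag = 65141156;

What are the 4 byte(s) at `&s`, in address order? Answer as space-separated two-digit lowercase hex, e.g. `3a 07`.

88 34 3f 7c

rsvd:5 = 8 → 0x8 << 0 → word 0x00000008
tag:27 = 65141156 → 0x3e1f9a4 << 5 → word 0x7c3f3488
word = 0x7c3f3488 → little-endian bytes:
  [0]=0x88  [1]=0x34  [2]=0x3f  [3]=0x7c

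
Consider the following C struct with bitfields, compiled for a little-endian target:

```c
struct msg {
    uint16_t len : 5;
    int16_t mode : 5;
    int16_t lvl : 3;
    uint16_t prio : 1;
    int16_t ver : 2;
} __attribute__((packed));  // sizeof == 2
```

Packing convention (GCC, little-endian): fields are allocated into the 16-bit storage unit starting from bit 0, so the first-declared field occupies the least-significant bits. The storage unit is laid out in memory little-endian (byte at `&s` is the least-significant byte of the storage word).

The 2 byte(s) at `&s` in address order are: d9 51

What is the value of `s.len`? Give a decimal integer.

25

[0]=0xd9 [1]=0x51 (little-endian) → word 0x51d9
len [0+:5] = (word>>0) & 0x1f = 25  ←
mode [5+:5] = (word>>5) & 0x1f = 14
lvl [10+:3] = (word>>10) & 0x7 = 4
prio [13+:1] = (word>>13) & 0x1 = 0
ver [14+:2] = (word>>14) & 0x3 = 1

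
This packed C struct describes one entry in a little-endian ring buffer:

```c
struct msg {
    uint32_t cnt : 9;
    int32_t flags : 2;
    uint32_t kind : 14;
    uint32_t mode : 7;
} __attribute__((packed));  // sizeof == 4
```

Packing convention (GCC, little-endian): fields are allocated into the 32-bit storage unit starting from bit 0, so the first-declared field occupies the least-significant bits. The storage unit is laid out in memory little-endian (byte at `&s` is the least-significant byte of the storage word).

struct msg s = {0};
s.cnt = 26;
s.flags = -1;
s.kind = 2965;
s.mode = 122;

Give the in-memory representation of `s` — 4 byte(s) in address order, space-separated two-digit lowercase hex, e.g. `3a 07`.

1a ae 5c f4

[0+:9] cnt=26 & 0x1ff = 0x1a; word=0x0000001a
[9+:2] flags=-1 & 0x3 = 0x3; word=0x0000061a
[11+:14] kind=2965 & 0x3fff = 0xb95; word=0x005cae1a
[25+:7] mode=122 & 0x7f = 0x7a; word=0xf45cae1a
word = 0xf45cae1a → little-endian bytes:
  [0]=0x1a  [1]=0xae  [2]=0x5c  [3]=0xf4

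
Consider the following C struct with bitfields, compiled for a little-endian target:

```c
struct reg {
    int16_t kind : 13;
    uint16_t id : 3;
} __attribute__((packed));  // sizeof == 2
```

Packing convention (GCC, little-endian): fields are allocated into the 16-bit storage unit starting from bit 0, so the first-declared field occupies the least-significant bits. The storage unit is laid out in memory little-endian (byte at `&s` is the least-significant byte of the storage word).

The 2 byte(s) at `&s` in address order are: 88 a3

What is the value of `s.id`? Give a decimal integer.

5

[0]=0x88 [1]=0xa3 (little-endian) → word 0xa388
kind:13 @ bit 0 → (0xa388>>0)&0x1fff = 0x388
id:3 @ bit 13 → (0xa388>>13)&0x7 = 0x5  ←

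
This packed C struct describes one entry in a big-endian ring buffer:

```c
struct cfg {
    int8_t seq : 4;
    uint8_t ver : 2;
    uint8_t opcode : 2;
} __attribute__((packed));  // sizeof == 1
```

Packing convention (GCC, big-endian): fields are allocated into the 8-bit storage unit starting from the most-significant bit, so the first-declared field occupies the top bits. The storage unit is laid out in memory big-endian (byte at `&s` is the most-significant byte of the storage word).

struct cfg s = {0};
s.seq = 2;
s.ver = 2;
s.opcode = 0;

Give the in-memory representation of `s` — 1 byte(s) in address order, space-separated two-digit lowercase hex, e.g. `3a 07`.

seq:4 = 2 → 0x2 << 4 → word 0x20
ver:2 = 2 → 0x2 << 2 → word 0x28
opcode:2 = 0 → 0x0 << 0 → word 0x28
word = 0x28 → big-endian bytes:
  [0]=0x28

28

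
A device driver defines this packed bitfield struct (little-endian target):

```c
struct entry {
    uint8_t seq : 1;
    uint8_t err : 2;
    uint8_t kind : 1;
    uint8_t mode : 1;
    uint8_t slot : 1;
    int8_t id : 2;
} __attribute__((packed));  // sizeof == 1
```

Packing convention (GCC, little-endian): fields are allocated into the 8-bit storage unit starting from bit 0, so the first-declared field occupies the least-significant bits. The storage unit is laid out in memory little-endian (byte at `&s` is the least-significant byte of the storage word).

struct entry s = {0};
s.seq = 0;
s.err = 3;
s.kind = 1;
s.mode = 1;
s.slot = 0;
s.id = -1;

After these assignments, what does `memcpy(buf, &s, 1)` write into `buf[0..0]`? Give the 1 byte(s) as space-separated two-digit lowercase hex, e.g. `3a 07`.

seq:1 = 0 → 0x0 << 0 → word 0x00
err:2 = 3 → 0x3 << 1 → word 0x06
kind:1 = 1 → 0x1 << 3 → word 0x0e
mode:1 = 1 → 0x1 << 4 → word 0x1e
slot:1 = 0 → 0x0 << 5 → word 0x1e
id:2 = -1 → 0x3 << 6 → word 0xde
word = 0xde → little-endian bytes:
  [0]=0xde

de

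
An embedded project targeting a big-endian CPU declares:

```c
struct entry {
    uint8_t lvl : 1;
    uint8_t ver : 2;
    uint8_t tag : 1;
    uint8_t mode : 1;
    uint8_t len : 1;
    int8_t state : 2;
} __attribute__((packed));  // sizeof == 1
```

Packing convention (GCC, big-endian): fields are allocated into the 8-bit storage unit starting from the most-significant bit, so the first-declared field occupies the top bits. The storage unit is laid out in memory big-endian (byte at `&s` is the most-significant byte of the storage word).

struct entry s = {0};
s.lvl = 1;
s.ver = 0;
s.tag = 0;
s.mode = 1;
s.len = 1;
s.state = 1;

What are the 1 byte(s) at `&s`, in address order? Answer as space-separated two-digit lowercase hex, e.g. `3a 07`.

8d

lvl:1 = 1 → 0x1 << 7 → word 0x80
ver:2 = 0 → 0x0 << 5 → word 0x80
tag:1 = 0 → 0x0 << 4 → word 0x80
mode:1 = 1 → 0x1 << 3 → word 0x88
len:1 = 1 → 0x1 << 2 → word 0x8c
state:2 = 1 → 0x1 << 0 → word 0x8d
word = 0x8d → big-endian bytes:
  [0]=0x8d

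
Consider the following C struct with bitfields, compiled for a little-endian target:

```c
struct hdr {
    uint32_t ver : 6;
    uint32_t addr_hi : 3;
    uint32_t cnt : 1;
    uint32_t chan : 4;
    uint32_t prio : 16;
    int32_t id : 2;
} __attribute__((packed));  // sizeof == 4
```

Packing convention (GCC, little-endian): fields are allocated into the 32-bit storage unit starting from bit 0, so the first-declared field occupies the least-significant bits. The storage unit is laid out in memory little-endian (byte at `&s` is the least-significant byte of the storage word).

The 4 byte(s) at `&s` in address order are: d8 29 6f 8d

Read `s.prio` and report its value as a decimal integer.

13756

[0]=0xd8 [1]=0x29 [2]=0x6f [3]=0x8d (little-endian) → word 0x8d6f29d8
ver [0+:6] = (word>>0) & 0x3f = 24
addr_hi [6+:3] = (word>>6) & 0x7 = 7
cnt [9+:1] = (word>>9) & 0x1 = 0
chan [10+:4] = (word>>10) & 0xf = 10
prio [14+:16] = (word>>14) & 0xffff = 13756  ←
id [30+:2] = (word>>30) & 0x3 = 2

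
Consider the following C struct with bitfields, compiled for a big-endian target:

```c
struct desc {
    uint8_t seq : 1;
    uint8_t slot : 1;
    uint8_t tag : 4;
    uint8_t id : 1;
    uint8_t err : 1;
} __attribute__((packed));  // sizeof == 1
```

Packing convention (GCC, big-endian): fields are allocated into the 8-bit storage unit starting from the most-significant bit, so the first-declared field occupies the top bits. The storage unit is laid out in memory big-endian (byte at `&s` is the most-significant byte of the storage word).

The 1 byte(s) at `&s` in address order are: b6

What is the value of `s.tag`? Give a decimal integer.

13

[0]=0xb6 (big-endian) → word 0xb6
seq [7+:1] = (word>>7) & 0x1 = 1
slot [6+:1] = (word>>6) & 0x1 = 0
tag [2+:4] = (word>>2) & 0xf = 13  ←
id [1+:1] = (word>>1) & 0x1 = 1
err [0+:1] = (word>>0) & 0x1 = 0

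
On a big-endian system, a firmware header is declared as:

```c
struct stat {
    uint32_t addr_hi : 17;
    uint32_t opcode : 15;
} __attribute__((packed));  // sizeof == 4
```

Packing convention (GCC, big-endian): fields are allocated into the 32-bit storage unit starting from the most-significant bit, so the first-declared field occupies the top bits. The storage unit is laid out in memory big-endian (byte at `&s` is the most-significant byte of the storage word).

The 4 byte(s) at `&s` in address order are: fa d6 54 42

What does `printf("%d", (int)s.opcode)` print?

[0]=0xfa [1]=0xd6 [2]=0x54 [3]=0x42 (big-endian) → word 0xfad65442
addr_hi [15+:17] = (word>>15) & 0x1ffff = 128428
opcode [0+:15] = (word>>0) & 0x7fff = 21570  ←

21570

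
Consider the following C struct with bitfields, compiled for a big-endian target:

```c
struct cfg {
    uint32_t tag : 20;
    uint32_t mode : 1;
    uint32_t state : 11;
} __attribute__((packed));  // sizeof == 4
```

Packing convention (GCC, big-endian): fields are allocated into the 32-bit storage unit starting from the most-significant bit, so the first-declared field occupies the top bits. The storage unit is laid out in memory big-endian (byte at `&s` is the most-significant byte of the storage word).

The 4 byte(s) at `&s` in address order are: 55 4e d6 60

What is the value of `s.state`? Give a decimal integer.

[0]=0x55 [1]=0x4e [2]=0xd6 [3]=0x60 (big-endian) → word 0x554ed660
tag:20 @ bit 12 → (0x554ed660>>12)&0xfffff = 0x554ed
mode:1 @ bit 11 → (0x554ed660>>11)&0x1 = 0x0
state:11 @ bit 0 → (0x554ed660>>0)&0x7ff = 0x660  ←

1632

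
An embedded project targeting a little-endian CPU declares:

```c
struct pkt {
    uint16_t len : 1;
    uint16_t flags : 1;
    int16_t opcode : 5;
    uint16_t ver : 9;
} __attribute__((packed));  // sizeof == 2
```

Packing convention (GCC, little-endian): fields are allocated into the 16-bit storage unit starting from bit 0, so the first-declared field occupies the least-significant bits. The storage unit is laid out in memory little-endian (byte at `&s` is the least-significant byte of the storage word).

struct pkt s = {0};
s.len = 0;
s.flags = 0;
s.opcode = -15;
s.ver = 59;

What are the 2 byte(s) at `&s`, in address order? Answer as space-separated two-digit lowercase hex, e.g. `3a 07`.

[0+:1] len=0 & 0x1 = 0x0; word=0x0000
[1+:1] flags=0 & 0x1 = 0x0; word=0x0000
[2+:5] opcode=-15 & 0x1f = 0x11; word=0x0044
[7+:9] ver=59 & 0x1ff = 0x3b; word=0x1dc4
word = 0x1dc4 → little-endian bytes:
  [0]=0xc4  [1]=0x1d

c4 1d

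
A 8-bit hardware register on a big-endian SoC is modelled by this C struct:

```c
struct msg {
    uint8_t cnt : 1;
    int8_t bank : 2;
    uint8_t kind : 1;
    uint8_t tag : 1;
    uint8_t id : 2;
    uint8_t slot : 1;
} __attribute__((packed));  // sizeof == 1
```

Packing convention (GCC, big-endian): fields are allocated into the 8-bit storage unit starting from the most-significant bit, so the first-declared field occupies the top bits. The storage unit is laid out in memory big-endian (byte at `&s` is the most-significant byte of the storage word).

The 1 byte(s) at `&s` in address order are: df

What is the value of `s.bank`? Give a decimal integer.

[0]=0xdf (big-endian) → word 0xdf
cnt [7+:1] = (word>>7) & 0x1 = 1
bank [5+:2] = (word>>5) & 0x3 = 2  ←
kind [4+:1] = (word>>4) & 0x1 = 1
tag [3+:1] = (word>>3) & 0x1 = 1
id [1+:2] = (word>>1) & 0x3 = 3
slot [0+:1] = (word>>0) & 0x1 = 1
bank signed 2b, MSB=1: 2 - 4 = -2

-2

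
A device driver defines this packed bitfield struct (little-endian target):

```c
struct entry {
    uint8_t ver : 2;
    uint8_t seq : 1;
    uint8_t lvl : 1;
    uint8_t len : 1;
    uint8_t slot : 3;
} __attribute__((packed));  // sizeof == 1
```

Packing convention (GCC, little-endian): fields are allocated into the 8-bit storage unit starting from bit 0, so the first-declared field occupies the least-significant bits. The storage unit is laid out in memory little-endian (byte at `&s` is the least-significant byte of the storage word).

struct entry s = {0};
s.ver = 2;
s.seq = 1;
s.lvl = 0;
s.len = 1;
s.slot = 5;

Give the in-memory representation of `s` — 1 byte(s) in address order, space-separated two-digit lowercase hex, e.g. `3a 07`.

b6

ver:2 = 2 → 0x2 << 0 → word 0x02
seq:1 = 1 → 0x1 << 2 → word 0x06
lvl:1 = 0 → 0x0 << 3 → word 0x06
len:1 = 1 → 0x1 << 4 → word 0x16
slot:3 = 5 → 0x5 << 5 → word 0xb6
word = 0xb6 → little-endian bytes:
  [0]=0xb6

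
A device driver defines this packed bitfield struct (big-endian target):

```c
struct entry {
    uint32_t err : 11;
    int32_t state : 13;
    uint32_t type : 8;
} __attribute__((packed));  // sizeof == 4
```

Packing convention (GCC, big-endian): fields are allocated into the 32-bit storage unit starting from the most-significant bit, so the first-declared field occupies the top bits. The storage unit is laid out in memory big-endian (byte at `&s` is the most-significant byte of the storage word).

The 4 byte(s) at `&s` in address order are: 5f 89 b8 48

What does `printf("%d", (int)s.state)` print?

[0]=0x5f [1]=0x89 [2]=0xb8 [3]=0x48 (big-endian) → word 0x5f89b848
err:11 @ bit 21 → (0x5f89b848>>21)&0x7ff = 0x2fc
state:13 @ bit 8 → (0x5f89b848>>8)&0x1fff = 0x9b8  ←
type:8 @ bit 0 → (0x5f89b848>>0)&0xff = 0x48
state signed 13b, MSB=0: value = 2488

2488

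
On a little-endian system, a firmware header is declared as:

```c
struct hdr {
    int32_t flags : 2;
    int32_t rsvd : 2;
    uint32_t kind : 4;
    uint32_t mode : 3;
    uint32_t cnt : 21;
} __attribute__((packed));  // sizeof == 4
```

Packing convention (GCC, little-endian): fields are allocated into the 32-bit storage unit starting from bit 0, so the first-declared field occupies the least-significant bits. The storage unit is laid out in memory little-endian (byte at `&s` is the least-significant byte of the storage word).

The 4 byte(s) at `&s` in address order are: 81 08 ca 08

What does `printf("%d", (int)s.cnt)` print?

72001

[0]=0x81 [1]=0x08 [2]=0xca [3]=0x08 (little-endian) → word 0x08ca0881
flags [0+:2] = (word>>0) & 0x3 = 1
rsvd [2+:2] = (word>>2) & 0x3 = 0
kind [4+:4] = (word>>4) & 0xf = 8
mode [8+:3] = (word>>8) & 0x7 = 0
cnt [11+:21] = (word>>11) & 0x1fffff = 72001  ←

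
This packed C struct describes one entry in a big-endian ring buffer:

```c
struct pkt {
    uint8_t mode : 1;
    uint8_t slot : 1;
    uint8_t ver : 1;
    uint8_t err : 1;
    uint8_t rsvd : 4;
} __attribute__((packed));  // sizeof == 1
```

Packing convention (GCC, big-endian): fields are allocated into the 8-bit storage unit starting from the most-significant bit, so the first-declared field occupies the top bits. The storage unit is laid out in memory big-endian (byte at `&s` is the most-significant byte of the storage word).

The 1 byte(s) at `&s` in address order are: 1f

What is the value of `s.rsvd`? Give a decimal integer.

15

[0]=0x1f (big-endian) → word 0x1f
mode:1 @ bit 7 → (0x1f>>7)&0x1 = 0x0
slot:1 @ bit 6 → (0x1f>>6)&0x1 = 0x0
ver:1 @ bit 5 → (0x1f>>5)&0x1 = 0x0
err:1 @ bit 4 → (0x1f>>4)&0x1 = 0x1
rsvd:4 @ bit 0 → (0x1f>>0)&0xf = 0xf  ←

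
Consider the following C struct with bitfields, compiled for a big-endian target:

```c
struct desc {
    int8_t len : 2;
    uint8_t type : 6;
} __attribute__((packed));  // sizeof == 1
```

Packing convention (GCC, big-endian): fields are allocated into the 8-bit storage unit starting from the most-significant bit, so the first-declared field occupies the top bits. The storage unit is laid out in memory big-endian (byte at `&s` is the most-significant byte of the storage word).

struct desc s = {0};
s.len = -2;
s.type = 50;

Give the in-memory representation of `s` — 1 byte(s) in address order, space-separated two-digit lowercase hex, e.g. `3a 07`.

len (2b) val=-2 bits=0x2 at bit 6: 0x80
type (6b) val=50 bits=0x32 at bit 0: 0xb2
word = 0xb2 → big-endian bytes:
  [0]=0xb2

b2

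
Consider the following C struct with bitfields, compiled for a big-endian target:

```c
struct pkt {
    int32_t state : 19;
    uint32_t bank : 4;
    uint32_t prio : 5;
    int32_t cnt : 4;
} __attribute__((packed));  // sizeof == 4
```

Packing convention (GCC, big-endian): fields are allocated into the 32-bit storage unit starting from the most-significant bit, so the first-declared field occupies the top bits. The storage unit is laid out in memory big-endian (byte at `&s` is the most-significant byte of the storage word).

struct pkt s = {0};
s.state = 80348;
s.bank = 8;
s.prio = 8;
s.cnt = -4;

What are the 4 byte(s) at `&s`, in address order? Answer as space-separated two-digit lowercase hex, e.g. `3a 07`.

27 3b 90 8c

state:19 = 80348 → 0x139dc << 13 → word 0x273b8000
bank:4 = 8 → 0x8 << 9 → word 0x273b9000
prio:5 = 8 → 0x8 << 4 → word 0x273b9080
cnt:4 = -4 → 0xc << 0 → word 0x273b908c
word = 0x273b908c → big-endian bytes:
  [0]=0x27  [1]=0x3b  [2]=0x90  [3]=0x8c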